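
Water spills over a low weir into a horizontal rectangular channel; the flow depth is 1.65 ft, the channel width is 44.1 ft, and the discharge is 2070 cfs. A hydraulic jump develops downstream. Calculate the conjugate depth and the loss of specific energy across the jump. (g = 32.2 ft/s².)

q = Q/b = 2070/44.1 = 46.9 ft²/s; V₁ = q/y₁ = 28.4 ft/s. Fr₁ = V₁/√(g·y₁) = 3.90.
Bélanger equation: y₂/y₁ = ½[√(1 + 8Fr₁²) − 1] = ½[√122.9 − 1] = 5.04.
y₂ = 5.04 × 1.65 = 8.32 ft.
V₂ = q/y₂ = 46.9/8.32 = 5.64 ft/s. E₁ = y₁ + V₁²/2g = 14.2 ft; E₂ = y₂ + V₂²/2g = 8.81 ft. ΔE = E₁ − E₂ = 5.40 ft.

y₂ = 8.32 ft; ΔE = 5.40 ft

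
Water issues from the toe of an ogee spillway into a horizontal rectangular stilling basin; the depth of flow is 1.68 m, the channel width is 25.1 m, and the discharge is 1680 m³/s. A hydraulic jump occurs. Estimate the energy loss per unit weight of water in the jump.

ΔE = 59.6 m

q = Q/b = 1680/25.1 = 66.9 m²/s; V₁ = q/y₁ = 39.8 m/s. Fr₁ = V₁/√(g·y₁) = 9.81.
By Bélanger, y₂/y₁ = ½[√(1 + 8Fr₁²) − 1] = ½[√771.5 − 1] = 13.4.
y₂ = 13.4 × 1.68 = 22.5 m.
Head loss: ΔE = (y₂ − y₁)³/(4y₁y₂) = (22.5 − 1.68)³/(4×1.68×22.5) = 9014/151 = 59.6 m.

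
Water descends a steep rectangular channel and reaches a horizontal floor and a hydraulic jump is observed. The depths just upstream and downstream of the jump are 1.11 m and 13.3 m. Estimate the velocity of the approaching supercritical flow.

For a rectangular channel the momentum equation gives q² = ½·g·y₁·y₂·(y₁ + y₂) = ½×9.81×1.11×13.3×14.4 = 1043.
q = √1043 = 32.3 m²/s.
V₁ = q/y₁ = 32.3/1.11 = 29.1 m/s.

V₁ = 29.1 m/s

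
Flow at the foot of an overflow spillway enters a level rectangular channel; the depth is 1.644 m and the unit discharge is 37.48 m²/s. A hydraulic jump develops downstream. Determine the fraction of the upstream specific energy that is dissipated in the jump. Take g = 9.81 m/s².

V₁ = q/y₁ = 37.48/1.644 = 22.80 m/s. Fr₁ = V₁/√(g·y₁) = 22.80/√(9.81×1.644) = 5.677.
Sequent-depth ratio: y₂/y₁ = ½[√(1 + 8Fr₁²) − 1] = ½[√258.82 − 1] = 7.544.
y₂ = 7.544 × 1.644 = 12.40 m.
E₁ = y₁ + V₁²/2g = 28.13 m. ΔE = (y₂ − y₁)³/(4y₁y₂) = 15.27 m. ΔE/E₁ = 15.27/28.13 = 0.543.

ΔE/E₁ = 0.543 (54.3%)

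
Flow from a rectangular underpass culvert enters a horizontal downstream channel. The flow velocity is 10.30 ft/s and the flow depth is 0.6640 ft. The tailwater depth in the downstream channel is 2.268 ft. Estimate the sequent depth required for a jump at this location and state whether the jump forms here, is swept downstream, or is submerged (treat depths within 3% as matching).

y₂ = 1.786 ft; the jump is submerged

Fr₁ = V₁/√(g·y₁) = 10.30/√(32.2×0.6640) = 2.228.
Conjugate-depth relation: y₂/y₁ = ½[√(1 + 8Fr₁²) − 1] = ½[√40.695 − 1] = 2.690.
y₂ = 2.690 × 0.6640 = 1.786 ft.
Tailwater y_tw = 2.268 ft: y_tw > y₂, so the jump is submerged.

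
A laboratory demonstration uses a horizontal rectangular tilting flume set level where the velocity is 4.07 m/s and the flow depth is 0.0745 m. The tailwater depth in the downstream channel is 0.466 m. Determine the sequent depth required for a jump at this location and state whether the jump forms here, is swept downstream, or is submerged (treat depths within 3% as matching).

Fr₁ = V₁/√(g·y₁) = 4.07/√(9.81×0.0745) = 4.76.
Sequent-depth ratio: y₂/y₁ = ½[√(1 + 8Fr₁²) − 1] = ½[√182.3 − 1] = 6.25.
y₂ = 6.25 × 0.0745 = 0.466 m.
Tailwater y_tw = 0.466 m: y_tw ≈ y₂, so the jump forms here.

y₂ = 0.466 m; the jump forms here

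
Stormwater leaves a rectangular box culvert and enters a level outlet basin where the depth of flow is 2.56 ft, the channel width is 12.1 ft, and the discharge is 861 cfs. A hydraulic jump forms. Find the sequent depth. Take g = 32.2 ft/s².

q = Q/b = 861/12.1 = 71.2 ft²/s; V₁ = q/y₁ = 27.8 ft/s. Fr₁ = V₁/√(g·y₁) = 3.06.
Conjugate-depth relation: y₂/y₁ = ½[√(1 + 8Fr₁²) − 1] = ½[√75.98 − 1] = 3.86.
y₂ = 3.86 × 2.56 = 9.88 ft.

y₂ = 9.88 ft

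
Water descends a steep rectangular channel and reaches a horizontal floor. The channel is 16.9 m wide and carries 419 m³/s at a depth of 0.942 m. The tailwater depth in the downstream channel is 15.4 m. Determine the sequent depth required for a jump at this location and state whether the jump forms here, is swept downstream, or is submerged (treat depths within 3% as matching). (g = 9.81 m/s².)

q = Q/b = 419/16.9 = 24.8 m²/s; V₁ = q/y₁ = 26.3 m/s. Fr₁ = V₁/√(g·y₁) = 8.66.
From the momentum equation for a rectangular channel, y₂/y₁ = ½[√(1 + 8Fr₁²) − 1] = ½[√600.7 − 1] = 11.8.
y₂ = 11.8 × 0.942 = 11.1 m.
Tailwater y_tw = 15.4 m: y_tw > y₂, so the jump is submerged.

y₂ = 11.1 m; the jump is submerged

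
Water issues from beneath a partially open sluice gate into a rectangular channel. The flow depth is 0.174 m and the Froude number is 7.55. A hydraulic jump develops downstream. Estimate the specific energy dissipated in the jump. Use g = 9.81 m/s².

ΔE = 3.31 m

Fr₁ = 7.55 (given).
Bélanger equation: y₂/y₁ = ½[√(1 + 8Fr₁²) − 1] = ½[√457.0 − 1] = 10.2.
y₂ = 10.2 × 0.174 = 1.77 m.
Head loss: ΔE = (y₂ − y₁)³/(4y₁y₂) = (1.77 − 0.174)³/(4×0.174×1.77) = 4.09/1.23 = 3.31 m.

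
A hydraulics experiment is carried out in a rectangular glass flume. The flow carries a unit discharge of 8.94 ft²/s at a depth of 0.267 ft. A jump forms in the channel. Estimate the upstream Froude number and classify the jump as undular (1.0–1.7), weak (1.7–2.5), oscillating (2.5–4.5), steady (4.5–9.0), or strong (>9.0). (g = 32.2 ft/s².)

Fr₁ = 11.4; strong jump

V₁ = q/y₁ = 8.94/0.267 = 33.5 ft/s. Fr₁ = V₁/√(g·y₁) = 33.5/√(32.2×0.267) = 11.4.
Fr₁ = 11.4 lies in the strong range.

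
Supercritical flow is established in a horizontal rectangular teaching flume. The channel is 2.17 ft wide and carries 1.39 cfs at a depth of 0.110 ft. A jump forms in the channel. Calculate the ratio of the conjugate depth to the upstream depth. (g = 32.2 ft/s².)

q = Q/b = 1.39/2.17 = 0.641 ft²/s; V₁ = q/y₁ = 5.82 ft/s. Fr₁ = V₁/√(g·y₁) = 3.09.
By Bélanger, y₂/y₁ = ½[√(1 + 8Fr₁²) − 1] = ½[√77.59 − 1] = 3.90.

y₂/y₁ = 3.90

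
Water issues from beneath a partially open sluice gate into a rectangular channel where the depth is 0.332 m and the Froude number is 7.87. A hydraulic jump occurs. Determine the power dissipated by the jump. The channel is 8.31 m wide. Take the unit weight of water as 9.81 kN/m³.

Fr₁ = 7.87 (given).
Conjugate-depth relation: y₂/y₁ = ½[√(1 + 8Fr₁²) − 1] = ½[√496.5 − 1] = 10.6.
y₂ = 10.6 × 0.332 = 3.53 m.
Head loss: ΔE = (y₂ − y₁)³/(4y₁y₂) = (3.53 − 0.332)³/(4×0.332×3.53) = 32.8/4.69 = 6.99 m.
V₁ = Fr₁·√(g·y₁) = 7.87×√(9.81×0.332) = 14.2 m/s; q = V₁·y₁ = 4.72 m²/s. Q = q·b = 4.72 × 8.31 = 39.2 m³/s. P = γ·Q·ΔE = 9.81 × 39.2 × 6.99 = 2687 kW.

P = 2687 kW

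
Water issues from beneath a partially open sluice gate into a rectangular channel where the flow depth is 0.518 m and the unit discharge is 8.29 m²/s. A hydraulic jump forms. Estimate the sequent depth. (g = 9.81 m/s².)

y₂ = 4.95 m

V₁ = q/y₁ = 8.29/0.518 = 16.0 m/s. Fr₁ = V₁/√(g·y₁) = 16.0/√(9.81×0.518) = 7.10.
From the momentum equation for a rectangular channel, y₂/y₁ = ½[√(1 + 8Fr₁²) − 1] = ½[√404.2 − 1] = 9.55.
y₂ = 9.55 × 0.518 = 4.95 m.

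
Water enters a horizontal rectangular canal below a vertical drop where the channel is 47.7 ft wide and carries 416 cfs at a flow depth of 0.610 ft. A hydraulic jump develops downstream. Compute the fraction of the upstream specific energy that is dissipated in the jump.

q = Q/b = 416/47.7 = 8.72 ft²/s; V₁ = q/y₁ = 14.3 ft/s. Fr₁ = V₁/√(g·y₁) = 3.23.
By Bélanger, y₂/y₁ = ½[√(1 + 8Fr₁²) − 1] = ½[√84.25 − 1] = 4.09.
y₂ = 4.09 × 0.610 = 2.49 ft.
E₁ = y₁ + V₁²/2g = 3.78 ft. ΔE = (y₂ − y₁)³/(4y₁y₂) = 1.10 ft. ΔE/E₁ = 1.10/3.78 = 0.291.

ΔE/E₁ = 0.291 (29.1%)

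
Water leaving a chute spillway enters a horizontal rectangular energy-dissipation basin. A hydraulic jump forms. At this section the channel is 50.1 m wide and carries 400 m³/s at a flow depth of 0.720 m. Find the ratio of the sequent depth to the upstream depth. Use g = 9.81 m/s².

q = Q/b = 400/50.1 = 7.98 m²/s; V₁ = q/y₁ = 11.1 m/s. Fr₁ = V₁/√(g·y₁) = 4.17.
Bélanger equation: y₂/y₁ = ½[√(1 + 8Fr₁²) − 1] = ½[√140.3 − 1] = 5.42.

y₂/y₁ = 5.42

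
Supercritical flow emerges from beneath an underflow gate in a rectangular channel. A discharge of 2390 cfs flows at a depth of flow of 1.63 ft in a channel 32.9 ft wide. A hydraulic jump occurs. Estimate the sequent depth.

q = Q/b = 2390/32.9 = 72.6 ft²/s; V₁ = q/y₁ = 44.6 ft/s. Fr₁ = V₁/√(g·y₁) = 6.15.
Bélanger equation: y₂/y₁ = ½[√(1 + 8Fr₁²) − 1] = ½[√303.7 − 1] = 8.21.
y₂ = 8.21 × 1.63 = 13.4 ft.

y₂ = 13.4 ft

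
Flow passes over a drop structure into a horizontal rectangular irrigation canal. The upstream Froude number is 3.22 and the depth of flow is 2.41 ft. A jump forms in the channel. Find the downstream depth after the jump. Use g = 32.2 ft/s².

Fr₁ = 3.22 (given).
Bélanger equation: y₂/y₁ = ½[√(1 + 8Fr₁²) − 1] = ½[√83.95 − 1] = 4.08.
y₂ = 4.08 × 2.41 = 9.84 ft.

y₂ = 9.84 ft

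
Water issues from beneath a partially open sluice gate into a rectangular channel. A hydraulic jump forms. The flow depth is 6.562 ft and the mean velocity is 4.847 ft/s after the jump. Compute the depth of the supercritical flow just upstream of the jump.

Fr₂ = V₂/√(g·y₂) = 4.847/√(32.2×6.562) = 0.3334.
From the momentum equation (using Fr₂), y₁/y₂ = ½[√(1 + 8Fr₂²) − 1] = ½[√1.8895 − 1] = 0.1873.
y₁ = 0.1873 × 6.562 = 1.229 ft.

y₁ = 1.229 ft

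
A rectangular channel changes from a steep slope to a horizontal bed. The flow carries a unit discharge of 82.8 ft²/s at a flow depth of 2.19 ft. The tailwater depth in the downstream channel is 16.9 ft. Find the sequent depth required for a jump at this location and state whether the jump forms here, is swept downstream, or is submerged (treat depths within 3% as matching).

V₁ = q/y₁ = 82.8/2.19 = 37.8 ft/s. Fr₁ = V₁/√(g·y₁) = 37.8/√(32.2×2.19) = 4.50.
By Bélanger, y₂/y₁ = ½[√(1 + 8Fr₁²) − 1] = ½[√163.2 − 1] = 5.89.
y₂ = 5.89 × 2.19 = 12.9 ft.
Tailwater y_tw = 16.9 ft: y_tw > y₂, so the jump is submerged.

y₂ = 12.9 ft; the jump is submerged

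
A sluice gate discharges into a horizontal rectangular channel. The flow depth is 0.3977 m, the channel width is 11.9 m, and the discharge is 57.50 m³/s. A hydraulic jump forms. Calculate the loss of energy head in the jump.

q = Q/b = 57.50/11.9 = 4.832 m²/s; V₁ = q/y₁ = 12.15 m/s. Fr₁ = V₁/√(g·y₁) = 6.151.
By Bélanger, y₂/y₁ = ½[√(1 + 8Fr₁²) − 1] = ½[√303.69 − 1] = 8.213.
y₂ = 8.213 × 0.3977 = 3.266 m.
V₂ = q/y₂ = 4.832/3.266 = 1.479 m/s. E₁ = y₁ + V₁²/2g = 7.921 m; E₂ = y₂ + V₂²/2g = 3.378 m. ΔE = E₁ − E₂ = 4.543 m.

ΔE = 4.543 m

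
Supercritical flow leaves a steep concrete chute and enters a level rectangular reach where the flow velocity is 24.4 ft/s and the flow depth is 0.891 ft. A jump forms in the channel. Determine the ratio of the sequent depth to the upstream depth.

y₂/y₁ = 5.96

Fr₁ = V₁/√(g·y₁) = 24.4/√(32.2×0.891) = 4.56.
By Bélanger, y₂/y₁ = ½[√(1 + 8Fr₁²) − 1] = ½[√167.0 − 1] = 5.96.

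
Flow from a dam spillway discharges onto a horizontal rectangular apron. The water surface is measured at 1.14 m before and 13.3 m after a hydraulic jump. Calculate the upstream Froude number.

Fr₁ = 8.60

For a rectangular channel the momentum equation gives q² = ½·g·y₁·y₂·(y₁ + y₂) = ½×9.81×1.14×13.3×14.4 = 1074.
q = √1074 = 32.8 m²/s.
V₁ = q/y₁ = 28.7 m/s; Fr₁ = V₁/√(g·y₁) = 8.60.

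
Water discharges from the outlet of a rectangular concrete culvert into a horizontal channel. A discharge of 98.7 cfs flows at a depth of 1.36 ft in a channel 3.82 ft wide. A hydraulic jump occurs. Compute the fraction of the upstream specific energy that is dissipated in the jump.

ΔE/E₁ = 0.236 (23.6%)

q = Q/b = 98.7/3.82 = 25.8 ft²/s; V₁ = q/y₁ = 19.0 ft/s. Fr₁ = V₁/√(g·y₁) = 2.87.
From the momentum equation for a rectangular channel, y₂/y₁ = ½[√(1 + 8Fr₁²) − 1] = ½[√66.94 − 1] = 3.59.
y₂ = 3.59 × 1.36 = 4.88 ft.
E₁ = y₁ + V₁²/2g = 6.96 ft. ΔE = (y₂ − y₁)³/(4y₁y₂) = 1.65 ft. ΔE/E₁ = 1.65/6.96 = 0.236.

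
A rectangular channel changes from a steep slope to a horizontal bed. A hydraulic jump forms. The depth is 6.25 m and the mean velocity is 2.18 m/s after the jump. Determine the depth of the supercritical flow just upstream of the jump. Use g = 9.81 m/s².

y₁ = 0.853 m

Fr₂ = V₂/√(g·y₂) = 2.18/√(9.81×6.25) = 0.278.
The Bélanger relation is symmetric: y₁/y₂ = ½[√(1 + 8Fr₂²) − 1] = ½[√1.620 − 1] = 0.136.
y₁ = 0.136 × 6.25 = 0.853 m.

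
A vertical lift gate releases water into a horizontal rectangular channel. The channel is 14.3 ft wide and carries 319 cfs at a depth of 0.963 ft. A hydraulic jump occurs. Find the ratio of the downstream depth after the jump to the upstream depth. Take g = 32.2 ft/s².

q = Q/b = 319/14.3 = 22.3 ft²/s; V₁ = q/y₁ = 23.2 ft/s. Fr₁ = V₁/√(g·y₁) = 4.16.
Sequent-depth ratio: y₂/y₁ = ½[√(1 + 8Fr₁²) − 1] = ½[√139.4 − 1] = 5.40.

y₂/y₁ = 5.40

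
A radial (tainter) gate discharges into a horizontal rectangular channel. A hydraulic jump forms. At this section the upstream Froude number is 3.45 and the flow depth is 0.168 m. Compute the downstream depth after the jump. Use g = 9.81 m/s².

Fr₁ = 3.45 (given).
By Bélanger, y₂/y₁ = ½[√(1 + 8Fr₁²) − 1] = ½[√96.22 − 1] = 4.40.
y₂ = 4.40 × 0.168 = 0.740 m.

y₂ = 0.740 m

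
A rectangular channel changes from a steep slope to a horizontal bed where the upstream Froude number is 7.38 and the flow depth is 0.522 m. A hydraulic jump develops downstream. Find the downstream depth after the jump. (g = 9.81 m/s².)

Fr₁ = 7.38 (given).
Bélanger equation: y₂/y₁ = ½[√(1 + 8Fr₁²) − 1] = ½[√436.7 − 1] = 9.95.
y₂ = 9.95 × 0.522 = 5.19 m.

y₂ = 5.19 m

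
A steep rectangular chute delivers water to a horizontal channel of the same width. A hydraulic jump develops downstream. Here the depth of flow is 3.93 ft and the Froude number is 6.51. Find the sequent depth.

y₂ = 34.3 ft

Fr₁ = 6.51 (given).
Conjugate-depth relation: y₂/y₁ = ½[√(1 + 8Fr₁²) − 1] = ½[√340.0 − 1] = 8.72.
y₂ = 8.72 × 3.93 = 34.3 ft.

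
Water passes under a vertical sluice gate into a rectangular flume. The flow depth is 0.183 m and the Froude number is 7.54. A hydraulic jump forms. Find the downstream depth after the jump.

y₂ = 1.86 m

Fr₁ = 7.54 (given).
Conjugate-depth relation: y₂/y₁ = ½[√(1 + 8Fr₁²) − 1] = ½[√455.8 − 1] = 10.2.
y₂ = 10.2 × 0.183 = 1.86 m.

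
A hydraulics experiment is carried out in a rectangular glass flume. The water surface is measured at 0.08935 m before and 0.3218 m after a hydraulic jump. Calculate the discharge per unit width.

For a rectangular channel the momentum equation gives q² = ½·g·y₁·y₂·(y₁ + y₂) = ½×9.81×0.08935×0.3218×0.4111 = 0.05799.
q = √0.05799 = 0.2408 m²/s.

q = 0.2408 m²/s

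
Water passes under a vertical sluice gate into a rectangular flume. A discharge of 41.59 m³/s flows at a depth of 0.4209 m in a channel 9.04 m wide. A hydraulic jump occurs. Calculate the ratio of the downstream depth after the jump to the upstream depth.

q = Q/b = 41.59/9.04 = 4.601 m²/s; V₁ = q/y₁ = 10.93 m/s. Fr₁ = V₁/√(g·y₁) = 5.379.
Bélanger equation: y₂/y₁ = ½[√(1 + 8Fr₁²) − 1] = ½[√232.49 − 1] = 7.124.

y₂/y₁ = 7.124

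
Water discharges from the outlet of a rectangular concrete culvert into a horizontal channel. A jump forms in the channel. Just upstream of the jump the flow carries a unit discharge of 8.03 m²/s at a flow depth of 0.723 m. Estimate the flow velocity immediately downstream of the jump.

V₂ = 2.05 m/s

V₁ = q/y₁ = 8.03/0.723 = 11.1 m/s. Fr₁ = V₁/√(g·y₁) = 11.1/√(9.81×0.723) = 4.17.
Conjugate-depth relation: y₂/y₁ = ½[√(1 + 8Fr₁²) − 1] = ½[√140.1 − 1] = 5.42.
y₂ = 5.42 × 0.723 = 3.92 m.
V₂ = q/y₂ = 8.03/3.92 = 2.05 m/s.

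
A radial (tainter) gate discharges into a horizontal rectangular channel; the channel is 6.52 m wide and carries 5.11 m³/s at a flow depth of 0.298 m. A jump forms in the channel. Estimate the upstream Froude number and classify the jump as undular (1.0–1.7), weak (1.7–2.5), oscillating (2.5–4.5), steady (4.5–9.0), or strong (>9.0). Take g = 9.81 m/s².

Fr₁ = 1.54; undular jump

q = Q/b = 5.11/6.52 = 0.784 m²/s; V₁ = q/y₁ = 2.63 m/s. Fr₁ = V₁/√(g·y₁) = 1.54.
Fr₁ = 1.54 lies in the undular range.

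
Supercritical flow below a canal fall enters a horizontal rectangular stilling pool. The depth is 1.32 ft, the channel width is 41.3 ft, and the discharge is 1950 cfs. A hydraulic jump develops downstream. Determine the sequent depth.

q = Q/b = 1950/41.3 = 47.2 ft²/s; V₁ = q/y₁ = 35.8 ft/s. Fr₁ = V₁/√(g·y₁) = 5.49.
Bélanger equation: y₂/y₁ = ½[√(1 + 8Fr₁²) − 1] = ½[√241.8 − 1] = 7.28.
y₂ = 7.28 × 1.32 = 9.60 ft.

y₂ = 9.60 ft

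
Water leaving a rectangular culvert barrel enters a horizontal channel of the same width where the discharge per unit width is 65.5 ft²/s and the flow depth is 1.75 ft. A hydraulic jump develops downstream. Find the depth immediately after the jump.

y₂ = 11.5 ft

V₁ = q/y₁ = 65.5/1.75 = 37.4 ft/s. Fr₁ = V₁/√(g·y₁) = 37.4/√(32.2×1.75) = 4.99.
Bélanger equation: y₂/y₁ = ½[√(1 + 8Fr₁²) − 1] = ½[√199.9 − 1] = 6.57.
y₂ = 6.57 × 1.75 = 11.5 ft.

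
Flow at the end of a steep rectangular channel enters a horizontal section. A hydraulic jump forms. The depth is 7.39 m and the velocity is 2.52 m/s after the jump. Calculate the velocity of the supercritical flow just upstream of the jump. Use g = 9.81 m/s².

Fr₂ = V₂/√(g·y₂) = 2.52/√(9.81×7.39) = 0.296.
Since the conjugate-depth ratio holds either way, y₁/y₂ = ½[√(1 + 8Fr₂²) − 1] = ½[√1.701 − 1] = 0.152.
y₁ = 0.152 × 7.39 = 1.12 m.
V₁ = q/y₁ = 18.6/1.12 = 16.6 m/s.

V₁ = 16.6 m/s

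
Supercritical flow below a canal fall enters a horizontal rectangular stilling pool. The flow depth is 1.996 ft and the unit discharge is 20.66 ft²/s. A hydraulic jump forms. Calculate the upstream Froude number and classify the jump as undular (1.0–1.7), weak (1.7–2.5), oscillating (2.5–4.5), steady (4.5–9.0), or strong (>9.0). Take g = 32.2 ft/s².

Fr₁ = 1.291; undular jump

V₁ = q/y₁ = 20.66/1.996 = 10.35 ft/s. Fr₁ = V₁/√(g·y₁) = 10.35/√(32.2×1.996) = 1.291.
Fr₁ = 1.291 lies in the undular range.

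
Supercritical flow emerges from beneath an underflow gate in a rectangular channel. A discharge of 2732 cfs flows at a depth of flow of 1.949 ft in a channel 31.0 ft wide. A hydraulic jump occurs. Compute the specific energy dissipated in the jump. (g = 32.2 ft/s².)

q = Q/b = 2732/31.0 = 88.13 ft²/s; V₁ = q/y₁ = 45.22 ft/s. Fr₁ = V₁/√(g·y₁) = 5.708.
By Bélanger, y₂/y₁ = ½[√(1 + 8Fr₁²) − 1] = ½[√261.64 − 1] = 7.588.
y₂ = 7.588 × 1.949 = 14.79 ft.
V₂ = q/y₂ = 88.13/14.79 = 5.959 ft/s. E₁ = y₁ + V₁²/2g = 33.70 ft; E₂ = y₂ + V₂²/2g = 15.34 ft. ΔE = E₁ − E₂ = 18.36 ft.

ΔE = 18.36 ft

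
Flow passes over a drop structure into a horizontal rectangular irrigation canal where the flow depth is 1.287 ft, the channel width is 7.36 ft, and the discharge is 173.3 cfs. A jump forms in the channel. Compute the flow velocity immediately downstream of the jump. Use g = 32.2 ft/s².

V₂ = 5.153 ft/s

q = Q/b = 173.3/7.36 = 23.55 ft²/s; V₁ = q/y₁ = 18.30 ft/s. Fr₁ = V₁/√(g·y₁) = 2.842.
Conjugate-depth relation: y₂/y₁ = ½[√(1 + 8Fr₁²) − 1] = ½[√65.616 − 1] = 3.550.
y₂ = 3.550 × 1.287 = 4.569 ft.
V₂ = q/y₂ = 23.55/4.569 = 5.153 ft/s.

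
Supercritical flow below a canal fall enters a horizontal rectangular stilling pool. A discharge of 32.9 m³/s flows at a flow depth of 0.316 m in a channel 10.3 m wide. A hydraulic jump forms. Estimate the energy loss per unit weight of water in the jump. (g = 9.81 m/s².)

q = Q/b = 32.9/10.3 = 3.19 m²/s; V₁ = q/y₁ = 10.1 m/s. Fr₁ = V₁/√(g·y₁) = 5.74.
By Bélanger, y₂/y₁ = ½[√(1 + 8Fr₁²) − 1] = ½[√264.7 − 1] = 7.63.
y₂ = 7.63 × 0.316 = 2.41 m.
V₂ = q/y₂ = 3.19/2.41 = 1.32 m/s. E₁ = y₁ + V₁²/2g = 5.52 m; E₂ = y₂ + V₂²/2g = 2.50 m. ΔE = E₁ − E₂ = 3.02 m.

ΔE = 3.02 m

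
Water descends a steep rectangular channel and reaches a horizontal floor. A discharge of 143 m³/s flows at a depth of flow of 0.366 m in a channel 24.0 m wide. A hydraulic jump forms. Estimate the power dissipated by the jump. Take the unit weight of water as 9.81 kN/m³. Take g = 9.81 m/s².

P = 13336 kW

q = Q/b = 143/24.0 = 5.96 m²/s; V₁ = q/y₁ = 16.3 m/s. Fr₁ = V₁/√(g·y₁) = 8.59.
Sequent-depth ratio: y₂/y₁ = ½[√(1 + 8Fr₁²) − 1] = ½[√591.5 − 1] = 11.7.
y₂ = 11.7 × 0.366 = 4.27 m.
Head loss: ΔE = (y₂ − y₁)³/(4y₁y₂) = (4.27 − 0.366)³/(4×0.366×4.27) = 59.4/6.25 = 9.51 m.
P = γ·Q·ΔE = 9.81 × 143 × 9.51 = 13336 kW.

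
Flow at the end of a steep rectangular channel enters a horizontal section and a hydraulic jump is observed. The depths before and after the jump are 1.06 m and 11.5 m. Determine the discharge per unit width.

q = 27.4 m²/s

For a rectangular channel the momentum equation gives q² = ½·g·y₁·y₂·(y₁ + y₂) = ½×9.81×1.06×11.5×12.6 = 751.
q = √751 = 27.4 m²/s.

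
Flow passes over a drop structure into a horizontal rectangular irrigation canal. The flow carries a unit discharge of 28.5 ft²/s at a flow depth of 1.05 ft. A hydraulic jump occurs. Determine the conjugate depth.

y₂ = 6.43 ft

V₁ = q/y₁ = 28.5/1.05 = 27.1 ft/s. Fr₁ = V₁/√(g·y₁) = 27.1/√(32.2×1.05) = 4.67.
Sequent-depth ratio: y₂/y₁ = ½[√(1 + 8Fr₁²) − 1] = ½[√175.3 − 1] = 6.12.
y₂ = 6.12 × 1.05 = 6.43 ft.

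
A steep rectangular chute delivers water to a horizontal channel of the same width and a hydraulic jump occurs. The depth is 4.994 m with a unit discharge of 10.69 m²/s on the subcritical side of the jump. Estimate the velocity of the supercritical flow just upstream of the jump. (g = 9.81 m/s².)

V₁ = 13.29 m/s

V₂ = q/y₂ = 10.69/4.994 = 2.141 m/s; Fr₂ = V₂/√(g·y₂) = 0.3058.
The Bélanger relation is symmetric: y₁/y₂ = ½[√(1 + 8Fr₂²) − 1] = ½[√1.7482 − 1] = 0.1611.
y₁ = 0.1611 × 4.994 = 0.8045 m.
V₁ = q/y₁ = 10.69/0.8045 = 13.29 m/s.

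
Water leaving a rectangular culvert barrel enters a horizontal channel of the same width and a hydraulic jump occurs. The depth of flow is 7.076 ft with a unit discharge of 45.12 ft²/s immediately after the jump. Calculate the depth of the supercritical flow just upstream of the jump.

V₂ = q/y₂ = 45.12/7.076 = 6.376 ft/s; Fr₂ = V₂/√(g·y₂) = 0.4224.
Applying the sequent-depth relation in reverse, y₁/y₂ = ½[√(1 + 8Fr₂²) − 1] = ½[√2.4276 − 1] = 0.2790.
y₁ = 0.2790 × 7.076 = 1.974 ft.

y₁ = 1.974 ft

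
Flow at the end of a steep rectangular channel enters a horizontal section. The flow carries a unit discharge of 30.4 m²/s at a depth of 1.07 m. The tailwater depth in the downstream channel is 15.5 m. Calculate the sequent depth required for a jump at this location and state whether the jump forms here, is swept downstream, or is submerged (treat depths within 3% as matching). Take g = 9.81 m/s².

V₁ = q/y₁ = 30.4/1.07 = 28.4 m/s. Fr₁ = V₁/√(g·y₁) = 28.4/√(9.81×1.07) = 8.77.
Bélanger equation: y₂/y₁ = ½[√(1 + 8Fr₁²) − 1] = ½[√616.2 − 1] = 11.9.
y₂ = 11.9 × 1.07 = 12.7 m.
Tailwater y_tw = 15.5 m: y_tw > y₂, so the jump is submerged.

y₂ = 12.7 m; the jump is submerged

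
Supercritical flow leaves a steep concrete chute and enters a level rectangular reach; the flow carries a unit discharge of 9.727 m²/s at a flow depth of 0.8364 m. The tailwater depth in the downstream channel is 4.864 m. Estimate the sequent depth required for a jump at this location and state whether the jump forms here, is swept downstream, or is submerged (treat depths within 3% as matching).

V₁ = q/y₁ = 9.727/0.8364 = 11.63 m/s. Fr₁ = V₁/√(g·y₁) = 11.63/√(9.81×0.8364) = 4.060.
Conjugate-depth relation: y₂/y₁ = ½[√(1 + 8Fr₁²) − 1] = ½[√132.87 − 1] = 5.263.
y₂ = 5.263 × 0.8364 = 4.402 m.
Tailwater y_tw = 4.864 m: y_tw > y₂, so the jump is submerged.

y₂ = 4.402 m; the jump is submerged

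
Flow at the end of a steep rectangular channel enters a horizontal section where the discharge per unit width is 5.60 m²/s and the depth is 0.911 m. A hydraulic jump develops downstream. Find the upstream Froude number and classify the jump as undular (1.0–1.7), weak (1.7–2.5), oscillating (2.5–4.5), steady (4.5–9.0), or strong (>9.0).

V₁ = q/y₁ = 5.60/0.911 = 6.15 m/s. Fr₁ = V₁/√(g·y₁) = 6.15/√(9.81×0.911) = 2.06.
Fr₁ = 2.06 lies in the weak range.

Fr₁ = 2.06; weak jump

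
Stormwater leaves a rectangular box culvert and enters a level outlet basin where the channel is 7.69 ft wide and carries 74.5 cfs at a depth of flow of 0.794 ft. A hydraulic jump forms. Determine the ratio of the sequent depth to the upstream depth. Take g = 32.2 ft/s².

y₂/y₁ = 2.95

q = Q/b = 74.5/7.69 = 9.69 ft²/s; V₁ = q/y₁ = 12.2 ft/s. Fr₁ = V₁/√(g·y₁) = 2.41.
Conjugate-depth relation: y₂/y₁ = ½[√(1 + 8Fr₁²) − 1] = ½[√47.58 − 1] = 2.95.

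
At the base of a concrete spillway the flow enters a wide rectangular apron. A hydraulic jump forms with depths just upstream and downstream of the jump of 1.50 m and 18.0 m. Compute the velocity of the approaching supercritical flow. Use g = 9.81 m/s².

V₁ = 33.9 m/s

For a rectangular channel the momentum equation gives q² = ½·g·y₁·y₂·(y₁ + y₂) = ½×9.81×1.50×18.0×19.5 = 2582.
q = √2582 = 50.8 m²/s.
V₁ = q/y₁ = 50.8/1.50 = 33.9 m/s.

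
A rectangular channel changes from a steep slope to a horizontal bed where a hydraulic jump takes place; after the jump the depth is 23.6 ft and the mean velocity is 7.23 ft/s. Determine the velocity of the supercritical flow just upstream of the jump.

V₁ = 59.0 ft/s

Fr₂ = V₂/√(g·y₂) = 7.23/√(32.2×23.6) = 0.262.
Applying the sequent-depth relation in reverse, y₁/y₂ = ½[√(1 + 8Fr₂²) − 1] = ½[√1.550 − 1] = 0.123.
y₁ = 0.123 × 23.6 = 2.89 ft.
V₁ = q/y₁ = 171/2.89 = 59.0 ft/s.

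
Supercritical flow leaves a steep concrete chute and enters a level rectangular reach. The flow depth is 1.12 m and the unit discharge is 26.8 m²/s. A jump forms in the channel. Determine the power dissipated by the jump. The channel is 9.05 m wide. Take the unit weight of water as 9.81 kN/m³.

V₁ = q/y₁ = 26.8/1.12 = 23.9 m/s. Fr₁ = V₁/√(g·y₁) = 23.9/√(9.81×1.12) = 7.22.
By Bélanger, y₂/y₁ = ½[√(1 + 8Fr₁²) − 1] = ½[√417.9 − 1] = 9.72.
y₂ = 9.72 × 1.12 = 10.9 m.
Head loss: ΔE = (y₂ − y₁)³/(4y₁y₂) = (10.9 − 1.12)³/(4×1.12×10.9) = 932/48.8 = 19.1 m.
Q = q·b = 26.8 × 9.05 = 243 m³/s. P = γ·Q·ΔE = 9.81 × 243 × 19.1 = 45461 kW.

P = 45461 kW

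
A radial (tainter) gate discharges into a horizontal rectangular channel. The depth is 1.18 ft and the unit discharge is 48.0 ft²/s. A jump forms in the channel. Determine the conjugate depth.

y₂ = 10.4 ft

V₁ = q/y₁ = 48.0/1.18 = 40.7 ft/s. Fr₁ = V₁/√(g·y₁) = 40.7/√(32.2×1.18) = 6.60.
By Bélanger, y₂/y₁ = ½[√(1 + 8Fr₁²) − 1] = ½[√349.4 − 1] = 8.85.
y₂ = 8.85 × 1.18 = 10.4 ft.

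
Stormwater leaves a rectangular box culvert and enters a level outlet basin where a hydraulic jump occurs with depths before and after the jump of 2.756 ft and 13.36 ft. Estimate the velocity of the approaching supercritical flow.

For a rectangular channel the momentum equation gives q² = ½·g·y₁·y₂·(y₁ + y₂) = ½×32.2×2.756×13.36×16.12 = 9554.
q = √9554 = 97.74 ft²/s.
V₁ = q/y₁ = 97.74/2.756 = 35.47 ft/s.

V₁ = 35.47 ft/s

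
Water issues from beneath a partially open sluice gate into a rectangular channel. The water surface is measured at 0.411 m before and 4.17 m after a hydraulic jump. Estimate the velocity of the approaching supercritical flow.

V₁ = 15.1 m/s

For a rectangular channel the momentum equation gives q² = ½·g·y₁·y₂·(y₁ + y₂) = ½×9.81×0.411×4.17×4.58 = 38.5.
q = √38.5 = 6.21 m²/s.
V₁ = q/y₁ = 6.21/0.411 = 15.1 m/s.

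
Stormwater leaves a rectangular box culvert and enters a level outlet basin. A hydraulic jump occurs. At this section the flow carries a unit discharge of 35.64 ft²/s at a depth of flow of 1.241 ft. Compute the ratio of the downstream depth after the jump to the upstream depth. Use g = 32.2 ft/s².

V₁ = q/y₁ = 35.64/1.241 = 28.72 ft/s. Fr₁ = V₁/√(g·y₁) = 28.72/√(32.2×1.241) = 4.543.
Conjugate-depth relation: y₂/y₁ = ½[√(1 + 8Fr₁²) − 1] = ½[√166.12 − 1] = 5.944.

y₂/y₁ = 5.944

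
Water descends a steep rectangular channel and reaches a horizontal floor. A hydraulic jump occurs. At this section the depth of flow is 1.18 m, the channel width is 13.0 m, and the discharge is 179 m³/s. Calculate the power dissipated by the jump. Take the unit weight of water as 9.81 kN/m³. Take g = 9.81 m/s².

q = Q/b = 179/13.0 = 13.8 m²/s; V₁ = q/y₁ = 11.7 m/s. Fr₁ = V₁/√(g·y₁) = 3.43.
By Bélanger, y₂/y₁ = ½[√(1 + 8Fr₁²) − 1] = ½[√95.10 − 1] = 4.38.
y₂ = 4.38 × 1.18 = 5.16 m.
V₂ = q/y₂ = 13.8/5.16 = 2.67 m/s. E₁ = y₁ + V₁²/2g = 8.12 m; E₂ = y₂ + V₂²/2g = 5.53 m. ΔE = E₁ − E₂ = 2.59 m.
P = γ·Q·ΔE = 9.81 × 179 × 2.59 = 4555 kW.

P = 4555 kW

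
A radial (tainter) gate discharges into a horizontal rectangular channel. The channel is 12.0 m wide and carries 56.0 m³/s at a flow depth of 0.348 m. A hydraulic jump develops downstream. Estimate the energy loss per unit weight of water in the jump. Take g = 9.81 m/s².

ΔE = 6.02 m

q = Q/b = 56.0/12.0 = 4.67 m²/s; V₁ = q/y₁ = 13.4 m/s. Fr₁ = V₁/√(g·y₁) = 7.26.
From the momentum equation for a rectangular channel, y₂/y₁ = ½[√(1 + 8Fr₁²) − 1] = ½[√422.4 − 1] = 9.78.
y₂ = 9.78 × 0.348 = 3.40 m.
V₂ = q/y₂ = 4.67/3.40 = 1.37 m/s. E₁ = y₁ + V₁²/2g = 9.51 m; E₂ = y₂ + V₂²/2g = 3.50 m. ΔE = E₁ − E₂ = 6.02 m.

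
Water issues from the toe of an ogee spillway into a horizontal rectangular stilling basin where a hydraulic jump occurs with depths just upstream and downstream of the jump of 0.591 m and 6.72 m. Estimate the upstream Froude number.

Fr₁ = 8.39

For a rectangular channel the momentum equation gives q² = ½·g·y₁·y₂·(y₁ + y₂) = ½×9.81×0.591×6.72×7.31 = 142.
q = √142 = 11.9 m²/s.
V₁ = q/y₁ = 20.2 m/s; Fr₁ = V₁/√(g·y₁) = 8.39.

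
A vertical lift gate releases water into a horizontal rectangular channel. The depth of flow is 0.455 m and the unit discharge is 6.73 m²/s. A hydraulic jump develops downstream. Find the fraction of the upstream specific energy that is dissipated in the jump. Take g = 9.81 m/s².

ΔE/E₁ = 0.620 (62.0%)

V₁ = q/y₁ = 6.73/0.455 = 14.8 m/s. Fr₁ = V₁/√(g·y₁) = 14.8/√(9.81×0.455) = 7.00.
Bélanger equation: y₂/y₁ = ½[√(1 + 8Fr₁²) − 1] = ½[√393.1 − 1] = 9.41.
y₂ = 9.41 × 0.455 = 4.28 m.
E₁ = y₁ + V₁²/2g = 11.6 m. ΔE = (y₂ − y₁)³/(4y₁y₂) = 7.20 m. ΔE/E₁ = 7.20/11.6 = 0.620.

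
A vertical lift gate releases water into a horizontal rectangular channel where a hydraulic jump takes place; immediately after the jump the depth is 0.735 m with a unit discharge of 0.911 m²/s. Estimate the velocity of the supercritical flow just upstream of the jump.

V₂ = q/y₂ = 0.911/0.735 = 1.24 m/s; Fr₂ = V₂/√(g·y₂) = 0.462.
Applying the sequent-depth relation in reverse, y₁/y₂ = ½[√(1 + 8Fr₂²) − 1] = ½[√2.704 − 1] = 0.322.
y₁ = 0.322 × 0.735 = 0.237 m.
V₁ = q/y₁ = 0.911/0.237 = 3.85 m/s.

V₁ = 3.85 m/s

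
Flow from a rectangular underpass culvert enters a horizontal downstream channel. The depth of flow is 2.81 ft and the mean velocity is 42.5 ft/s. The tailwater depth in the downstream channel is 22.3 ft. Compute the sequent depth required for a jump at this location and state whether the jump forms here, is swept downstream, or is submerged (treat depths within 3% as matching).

y₂ = 16.4 ft; the jump is submerged

Fr₁ = V₁/√(g·y₁) = 42.5/√(32.2×2.81) = 4.47.
By Bélanger, y₂/y₁ = ½[√(1 + 8Fr₁²) − 1] = ½[√160.7 − 1] = 5.84.
y₂ = 5.84 × 2.81 = 16.4 ft.
Tailwater y_tw = 22.3 ft: y_tw > y₂, so the jump is submerged.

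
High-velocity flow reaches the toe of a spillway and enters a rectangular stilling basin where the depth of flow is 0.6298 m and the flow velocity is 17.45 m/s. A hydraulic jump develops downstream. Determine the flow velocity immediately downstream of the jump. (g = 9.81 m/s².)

V₂ = 1.848 m/s

Fr₁ = V₁/√(g·y₁) = 17.45/√(9.81×0.6298) = 7.020.
From the momentum equation for a rectangular channel, y₂/y₁ = ½[√(1 + 8Fr₁²) − 1] = ½[√395.28 − 1] = 9.441.
y₂ = 9.441 × 0.6298 = 5.946 m.
q = V₁·y₁ = 17.45 × 0.6298 = 10.99 m²/s.
V₂ = q/y₂ = 10.99/5.946 = 1.848 m/s.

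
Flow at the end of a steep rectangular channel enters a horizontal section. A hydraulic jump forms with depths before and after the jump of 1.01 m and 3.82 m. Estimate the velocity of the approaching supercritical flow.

V₁ = 9.47 m/s

For a rectangular channel the momentum equation gives q² = ½·g·y₁·y₂·(y₁ + y₂) = ½×9.81×1.01×3.82×4.83 = 91.4.
q = √91.4 = 9.56 m²/s.
V₁ = q/y₁ = 9.56/1.01 = 9.47 m/s.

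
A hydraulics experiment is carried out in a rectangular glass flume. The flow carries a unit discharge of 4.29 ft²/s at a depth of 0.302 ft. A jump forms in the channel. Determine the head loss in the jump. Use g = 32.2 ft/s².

V₁ = q/y₁ = 4.29/0.302 = 14.2 ft/s. Fr₁ = V₁/√(g·y₁) = 14.2/√(32.2×0.302) = 4.56.
Bélanger equation: y₂/y₁ = ½[√(1 + 8Fr₁²) − 1] = ½[√167.0 − 1] = 5.96.
y₂ = 5.96 × 0.302 = 1.80 ft.
Head loss: ΔE = (y₂ − y₁)³/(4y₁y₂) = (1.80 − 0.302)³/(4×0.302×1.80) = 3.36/2.17 = 1.55 ft.

ΔE = 1.55 ft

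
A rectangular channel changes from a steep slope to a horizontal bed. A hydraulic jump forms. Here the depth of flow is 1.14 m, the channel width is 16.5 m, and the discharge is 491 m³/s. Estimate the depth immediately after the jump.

y₂ = 12.0 m

q = Q/b = 491/16.5 = 29.8 m²/s; V₁ = q/y₁ = 26.1 m/s. Fr₁ = V₁/√(g·y₁) = 7.81.
Sequent-depth ratio: y₂/y₁ = ½[√(1 + 8Fr₁²) − 1] = ½[√488.4 − 1] = 10.6.
y₂ = 10.6 × 1.14 = 12.0 m.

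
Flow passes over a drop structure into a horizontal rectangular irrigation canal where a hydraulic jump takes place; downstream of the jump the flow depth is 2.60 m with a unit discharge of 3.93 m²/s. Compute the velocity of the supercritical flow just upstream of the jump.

V₁ = 9.75 m/s

V₂ = q/y₂ = 3.93/2.60 = 1.51 m/s; Fr₂ = V₂/√(g·y₂) = 0.299.
Applying the sequent-depth relation in reverse, y₁/y₂ = ½[√(1 + 8Fr₂²) − 1] = ½[√1.717 − 1] = 0.155.
y₁ = 0.155 × 2.60 = 0.403 m.
V₁ = q/y₁ = 3.93/0.403 = 9.75 m/s.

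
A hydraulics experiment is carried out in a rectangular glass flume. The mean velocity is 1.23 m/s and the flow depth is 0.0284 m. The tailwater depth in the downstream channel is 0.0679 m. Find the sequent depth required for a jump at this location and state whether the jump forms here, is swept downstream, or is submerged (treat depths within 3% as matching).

y₂ = 0.0805 m; the jump is swept downstream

Fr₁ = V₁/√(g·y₁) = 1.23/√(9.81×0.0284) = 2.33.
From the momentum equation for a rectangular channel, y₂/y₁ = ½[√(1 + 8Fr₁²) − 1] = ½[√44.44 − 1] = 2.83.
y₂ = 2.83 × 0.0284 = 0.0805 m.
Tailwater y_tw = 0.0679 m: y_tw < y₂, so the jump is swept downstream.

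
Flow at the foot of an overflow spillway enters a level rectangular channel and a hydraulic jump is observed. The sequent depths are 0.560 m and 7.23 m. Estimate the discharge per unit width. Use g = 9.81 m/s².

For a rectangular channel the momentum equation gives q² = ½·g·y₁·y₂·(y₁ + y₂) = ½×9.81×0.560×7.23×7.79 = 155.
q = √155 = 12.4 m²/s.

q = 12.4 m²/s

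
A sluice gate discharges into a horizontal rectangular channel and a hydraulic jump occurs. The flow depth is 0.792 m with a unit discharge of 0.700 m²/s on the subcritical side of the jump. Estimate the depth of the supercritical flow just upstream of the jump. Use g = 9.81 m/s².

V₂ = q/y₂ = 0.700/0.792 = 0.884 m/s; Fr₂ = V₂/√(g·y₂) = 0.317.
Since the conjugate-depth ratio holds either way, y₁/y₂ = ½[√(1 + 8Fr₂²) − 1] = ½[√1.804 − 1] = 0.172.
y₁ = 0.172 × 0.792 = 0.136 m.

y₁ = 0.136 m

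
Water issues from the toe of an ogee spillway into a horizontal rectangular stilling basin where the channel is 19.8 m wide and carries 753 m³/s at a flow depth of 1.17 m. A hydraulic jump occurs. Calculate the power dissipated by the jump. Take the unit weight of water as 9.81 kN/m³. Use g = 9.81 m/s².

q = Q/b = 753/19.8 = 38.0 m²/s; V₁ = q/y₁ = 32.5 m/s. Fr₁ = V₁/√(g·y₁) = 9.59.
Bélanger equation: y₂/y₁ = ½[√(1 + 8Fr₁²) − 1] = ½[√737.4 − 1] = 13.1.
y₂ = 13.1 × 1.17 = 15.3 m.
V₂ = q/y₂ = 38.0/15.3 = 2.49 m/s. E₁ = y₁ + V₁²/2g = 55.0 m; E₂ = y₂ + V₂²/2g = 15.6 m. ΔE = E₁ − E₂ = 39.4 m.
P = γ·Q·ΔE = 9.81 × 753 × 39.4 = 291079 kW.

P = 291079 kW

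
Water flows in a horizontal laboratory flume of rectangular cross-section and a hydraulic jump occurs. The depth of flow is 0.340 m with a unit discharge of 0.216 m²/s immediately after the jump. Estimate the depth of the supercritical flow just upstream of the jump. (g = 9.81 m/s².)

y₁ = 0.0685 m

V₂ = q/y₂ = 0.216/0.340 = 0.635 m/s; Fr₂ = V₂/√(g·y₂) = 0.348.
Since the conjugate-depth ratio holds either way, y₁/y₂ = ½[√(1 + 8Fr₂²) − 1] = ½[√1.968 − 1] = 0.201.
y₁ = 0.201 × 0.340 = 0.0685 m.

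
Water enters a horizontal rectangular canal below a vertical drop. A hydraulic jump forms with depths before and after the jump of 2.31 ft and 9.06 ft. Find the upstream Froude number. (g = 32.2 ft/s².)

For a rectangular channel the momentum equation gives q² = ½·g·y₁·y₂·(y₁ + y₂) = ½×32.2×2.31×9.06×11.4 = 3831.
q = √3831 = 61.9 ft²/s.
V₁ = q/y₁ = 26.8 ft/s; Fr₁ = V₁/√(g·y₁) = 3.11.

Fr₁ = 3.11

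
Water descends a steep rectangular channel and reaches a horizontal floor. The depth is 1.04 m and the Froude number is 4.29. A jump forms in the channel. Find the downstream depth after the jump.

y₂ = 5.81 m

Fr₁ = 4.29 (given).
Bélanger equation: y₂/y₁ = ½[√(1 + 8Fr₁²) − 1] = ½[√148.2 − 1] = 5.59.
y₂ = 5.59 × 1.04 = 5.81 m.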